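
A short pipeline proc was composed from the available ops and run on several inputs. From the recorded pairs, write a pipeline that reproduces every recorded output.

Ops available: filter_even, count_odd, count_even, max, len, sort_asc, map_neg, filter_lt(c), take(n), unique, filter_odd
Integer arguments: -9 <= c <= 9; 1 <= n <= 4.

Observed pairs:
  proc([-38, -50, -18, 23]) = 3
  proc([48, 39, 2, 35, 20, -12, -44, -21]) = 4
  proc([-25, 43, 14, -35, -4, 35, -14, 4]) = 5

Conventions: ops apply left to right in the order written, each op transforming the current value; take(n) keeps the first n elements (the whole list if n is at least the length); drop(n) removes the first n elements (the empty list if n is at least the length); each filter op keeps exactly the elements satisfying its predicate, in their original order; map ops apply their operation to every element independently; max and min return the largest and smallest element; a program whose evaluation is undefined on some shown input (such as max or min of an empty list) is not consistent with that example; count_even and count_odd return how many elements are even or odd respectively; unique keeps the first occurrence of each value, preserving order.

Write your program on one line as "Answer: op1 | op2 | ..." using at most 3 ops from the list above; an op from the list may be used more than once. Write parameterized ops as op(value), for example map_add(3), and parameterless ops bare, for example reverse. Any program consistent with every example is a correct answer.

sort_asc | filter_lt(7) | len

Check, running the answer program on each example:
  [-38, -50, -18, 23] -> [-50, -38, -18, 23] -> [-50, -38, -18] -> 3
  [48, 39, 2, 35, 20, -12, -44, -21] -> [-44, -21, -12, 2, 20, 35, 39, 48] -> [-44, -21, -12, 2] -> 4
  [-25, 43, 14, -35, -4, 35, -14, 4] -> [-35, -25, -14, -4, 4, 14, 35, 43] -> [-35, -25, -14, -4, 4] -> 5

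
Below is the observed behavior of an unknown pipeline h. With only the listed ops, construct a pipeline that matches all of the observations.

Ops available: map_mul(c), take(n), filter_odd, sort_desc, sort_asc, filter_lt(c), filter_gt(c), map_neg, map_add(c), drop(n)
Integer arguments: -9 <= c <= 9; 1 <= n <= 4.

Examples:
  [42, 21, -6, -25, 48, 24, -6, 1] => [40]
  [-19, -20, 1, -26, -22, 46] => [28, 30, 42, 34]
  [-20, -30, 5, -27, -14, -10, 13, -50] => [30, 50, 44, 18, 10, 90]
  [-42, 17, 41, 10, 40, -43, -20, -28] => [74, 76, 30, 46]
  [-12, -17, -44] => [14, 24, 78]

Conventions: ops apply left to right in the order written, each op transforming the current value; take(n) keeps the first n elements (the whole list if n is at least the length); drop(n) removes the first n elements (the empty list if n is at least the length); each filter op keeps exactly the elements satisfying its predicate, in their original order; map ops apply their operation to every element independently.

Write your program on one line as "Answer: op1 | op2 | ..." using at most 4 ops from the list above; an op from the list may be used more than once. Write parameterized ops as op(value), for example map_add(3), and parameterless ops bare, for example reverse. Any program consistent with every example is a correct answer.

filter_lt(-8) | map_mul(-2) | map_add(-4) | map_add(-6)

Check, running the answer program on each example:
  [42, 21, -6, -25, 48, 24, -6, 1] -> [-25] -> [50] -> [46] -> [40]
  [-19, -20, 1, -26, -22, 46] -> [-19, -20, -26, -22] -> [38, 40, 52, 44] -> [34, 36, 48, 40] -> [28, 30, 42, 34]
  [-20, -30, 5, -27, -14, -10, 13, -50] -> [-20, -30, -27, -14, -10, -50] -> [40, 60, 54, 28, 20, 100] -> [36, 56, 50, 24, 16, 96] -> [30, 50, 44, 18, 10, 90]
  [-42, 17, 41, 10, 40, -43, -20, -28] -> [-42, -43, -20, -28] -> [84, 86, 40, 56] -> [80, 82, 36, 52] -> [74, 76, 30, 46]
  [-12, -17, -44] -> [-12, -17, -44] -> [24, 34, 88] -> [20, 30, 84] -> [14, 24, 78]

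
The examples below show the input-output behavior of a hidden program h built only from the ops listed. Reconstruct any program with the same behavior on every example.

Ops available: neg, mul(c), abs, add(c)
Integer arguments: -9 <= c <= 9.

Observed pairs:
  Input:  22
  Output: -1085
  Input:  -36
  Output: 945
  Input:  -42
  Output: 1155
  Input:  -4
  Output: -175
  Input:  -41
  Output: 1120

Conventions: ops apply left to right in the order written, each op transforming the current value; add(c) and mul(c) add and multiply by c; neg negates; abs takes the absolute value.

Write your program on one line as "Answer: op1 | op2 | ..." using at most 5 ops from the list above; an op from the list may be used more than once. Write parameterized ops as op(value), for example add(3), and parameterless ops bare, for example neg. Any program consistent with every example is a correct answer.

add(9) | mul(-5) | neg | mul(-7)

Check, running the answer program on each example:
  22 -> 31 -> -155 -> 155 -> -1085
  -36 -> -27 -> 135 -> -135 -> 945
  -42 -> -33 -> 165 -> -165 -> 1155
  -4 -> 5 -> -25 -> 25 -> -175
  -41 -> -32 -> 160 -> -160 -> 1120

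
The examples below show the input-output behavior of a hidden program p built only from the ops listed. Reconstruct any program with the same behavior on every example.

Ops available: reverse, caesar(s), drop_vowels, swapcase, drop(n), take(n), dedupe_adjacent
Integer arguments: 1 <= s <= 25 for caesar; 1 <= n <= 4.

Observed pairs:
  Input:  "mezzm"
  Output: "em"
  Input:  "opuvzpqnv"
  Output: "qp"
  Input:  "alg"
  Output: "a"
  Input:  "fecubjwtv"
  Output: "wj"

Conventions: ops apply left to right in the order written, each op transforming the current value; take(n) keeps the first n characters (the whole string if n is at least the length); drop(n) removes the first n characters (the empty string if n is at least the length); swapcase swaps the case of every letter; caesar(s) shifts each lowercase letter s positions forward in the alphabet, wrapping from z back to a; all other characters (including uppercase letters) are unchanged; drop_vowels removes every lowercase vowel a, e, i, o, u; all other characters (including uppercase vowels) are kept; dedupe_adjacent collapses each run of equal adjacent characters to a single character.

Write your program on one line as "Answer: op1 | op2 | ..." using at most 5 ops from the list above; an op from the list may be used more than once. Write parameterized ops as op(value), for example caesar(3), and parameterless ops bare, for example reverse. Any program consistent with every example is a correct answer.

dedupe_adjacent | reverse | take(4) | drop(2)

Check, running the answer program on each example:
  "mezzm" -> "mezm" -> "mzem" -> "mzem" -> "em"
  "opuvzpqnv" -> "opuvzpqnv" -> "vnqpzvupo" -> "vnqp" -> "qp"
  "alg" -> "alg" -> "gla" -> "gla" -> "a"
  "fecubjwtv" -> "fecubjwtv" -> "vtwjbucef" -> "vtwj" -> "wj"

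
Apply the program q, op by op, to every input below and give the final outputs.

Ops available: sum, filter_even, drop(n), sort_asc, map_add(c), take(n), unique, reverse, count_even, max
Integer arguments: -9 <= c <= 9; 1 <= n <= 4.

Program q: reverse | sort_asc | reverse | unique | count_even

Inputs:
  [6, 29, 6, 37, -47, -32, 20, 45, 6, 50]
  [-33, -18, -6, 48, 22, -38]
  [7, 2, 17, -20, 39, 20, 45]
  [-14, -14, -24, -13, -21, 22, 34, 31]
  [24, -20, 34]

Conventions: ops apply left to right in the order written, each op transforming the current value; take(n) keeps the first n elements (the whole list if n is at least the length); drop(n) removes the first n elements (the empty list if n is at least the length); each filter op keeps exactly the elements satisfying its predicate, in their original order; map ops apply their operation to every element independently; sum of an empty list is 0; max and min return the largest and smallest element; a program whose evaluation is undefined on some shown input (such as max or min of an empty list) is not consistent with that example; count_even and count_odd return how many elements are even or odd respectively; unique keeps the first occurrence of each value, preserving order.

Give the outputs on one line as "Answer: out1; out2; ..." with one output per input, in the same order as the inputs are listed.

4; 5; 3; 4; 3

Execution, op by op:
  [6, 29, 6, 37, -47, -32, 20, 45, 6, 50] -> [50, 6, 45, 20, -32, -47, 37, 6, 29, 6] -> [-47, -32, 6, 6, 6, 20, 29, 37, 45, 50] -> [50, 45, 37, 29, 20, 6, 6, 6, -32, -47] -> [50, 45, 37, 29, 20, 6, -32, -47] -> 4
  [-33, -18, -6, 48, 22, -38] -> [-38, 22, 48, -6, -18, -33] -> [-38, -33, -18, -6, 22, 48] -> [48, 22, -6, -18, -33, -38] -> [48, 22, -6, -18, -33, -38] -> 5
  [7, 2, 17, -20, 39, 20, 45] -> [45, 20, 39, -20, 17, 2, 7] -> [-20, 2, 7, 17, 20, 39, 45] -> [45, 39, 20, 17, 7, 2, -20] -> [45, 39, 20, 17, 7, 2, -20] -> 3
  [-14, -14, -24, -13, -21, 22, 34, 31] -> [31, 34, 22, -21, -13, -24, -14, -14] -> [-24, -21, -14, -14, -13, 22, 31, 34] -> [34, 31, 22, -13, -14, -14, -21, -24] -> [34, 31, 22, -13, -14, -21, -24] -> 4
  [24, -20, 34] -> [34, -20, 24] -> [-20, 24, 34] -> [34, 24, -20] -> [34, 24, -20] -> 3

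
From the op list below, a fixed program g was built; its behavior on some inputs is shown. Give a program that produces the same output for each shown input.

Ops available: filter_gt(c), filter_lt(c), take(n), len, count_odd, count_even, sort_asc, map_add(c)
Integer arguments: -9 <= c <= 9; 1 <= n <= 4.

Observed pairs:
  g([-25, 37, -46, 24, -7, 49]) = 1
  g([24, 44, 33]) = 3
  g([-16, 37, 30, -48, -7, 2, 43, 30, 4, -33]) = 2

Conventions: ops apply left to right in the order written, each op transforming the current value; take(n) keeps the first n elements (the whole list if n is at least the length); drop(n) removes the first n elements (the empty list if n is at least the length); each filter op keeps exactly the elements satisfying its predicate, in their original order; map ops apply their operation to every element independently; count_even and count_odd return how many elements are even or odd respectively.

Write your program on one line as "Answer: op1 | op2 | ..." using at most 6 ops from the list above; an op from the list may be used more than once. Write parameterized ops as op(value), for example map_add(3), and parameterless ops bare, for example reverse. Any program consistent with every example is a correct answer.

map_add(-3) | map_add(-9) | take(3) | filter_gt(-3) | sort_asc | len

Check, running the answer program on each example:
  [-25, 37, -46, 24, -7, 49] -> [-28, 34, -49, 21, -10, 46] -> [-37, 25, -58, 12, -19, 37] -> [-37, 25, -58] -> [25] -> [25] -> 1
  [24, 44, 33] -> [21, 41, 30] -> [12, 32, 21] -> [12, 32, 21] -> [12, 32, 21] -> [12, 21, 32] -> 3
  [-16, 37, 30, -48, -7, 2, 43, 30, 4, -33] -> [-19, 34, 27, -51, -10, -1, 40, 27, 1, -36] -> [-28, 25, 18, -60, -19, -10, 31, 18, -8, -45] -> [-28, 25, 18] -> [25, 18] -> [18, 25] -> 2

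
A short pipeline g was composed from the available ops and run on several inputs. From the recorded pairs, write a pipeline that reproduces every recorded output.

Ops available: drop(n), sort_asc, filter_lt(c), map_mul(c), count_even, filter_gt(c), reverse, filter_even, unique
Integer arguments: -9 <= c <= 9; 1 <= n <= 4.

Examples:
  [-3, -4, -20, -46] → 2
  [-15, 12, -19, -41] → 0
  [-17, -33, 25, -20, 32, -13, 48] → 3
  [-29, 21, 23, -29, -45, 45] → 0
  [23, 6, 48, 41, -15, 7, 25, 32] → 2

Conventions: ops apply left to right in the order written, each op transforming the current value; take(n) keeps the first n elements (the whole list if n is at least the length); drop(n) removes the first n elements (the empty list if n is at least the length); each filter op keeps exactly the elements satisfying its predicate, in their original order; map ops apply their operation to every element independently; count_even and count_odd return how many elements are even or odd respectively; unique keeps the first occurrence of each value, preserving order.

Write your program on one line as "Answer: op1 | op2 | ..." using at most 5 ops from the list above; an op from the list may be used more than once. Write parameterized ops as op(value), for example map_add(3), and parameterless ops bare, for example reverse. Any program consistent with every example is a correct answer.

drop(2) | filter_even | reverse | sort_asc | count_even

Check, running the answer program on each example:
  [-3, -4, -20, -46] -> [-20, -46] -> [-20, -46] -> [-46, -20] -> [-46, -20] -> 2
  [-15, 12, -19, -41] -> [-19, -41] -> [] -> [] -> [] -> 0
  [-17, -33, 25, -20, 32, -13, 48] -> [25, -20, 32, -13, 48] -> [-20, 32, 48] -> [48, 32, -20] -> [-20, 32, 48] -> 3
  [-29, 21, 23, -29, -45, 45] -> [23, -29, -45, 45] -> [] -> [] -> [] -> 0
  [23, 6, 48, 41, -15, 7, 25, 32] -> [48, 41, -15, 7, 25, 32] -> [48, 32] -> [32, 48] -> [32, 48] -> 2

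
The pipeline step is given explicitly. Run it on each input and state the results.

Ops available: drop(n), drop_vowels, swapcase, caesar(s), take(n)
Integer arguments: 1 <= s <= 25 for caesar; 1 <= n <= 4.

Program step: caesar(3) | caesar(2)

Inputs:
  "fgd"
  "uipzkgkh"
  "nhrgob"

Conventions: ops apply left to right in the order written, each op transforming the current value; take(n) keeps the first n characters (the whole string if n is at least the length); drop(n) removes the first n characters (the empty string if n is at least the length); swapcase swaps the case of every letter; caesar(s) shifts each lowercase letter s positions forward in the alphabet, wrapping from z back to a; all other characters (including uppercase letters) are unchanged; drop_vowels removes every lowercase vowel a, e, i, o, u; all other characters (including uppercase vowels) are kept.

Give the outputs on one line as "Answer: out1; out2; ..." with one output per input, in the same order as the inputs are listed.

Execution, op by op:
  "fgd" -> "ijg" -> "kli"
  "uipzkgkh" -> "xlscnjnk" -> "znueplpm"
  "nhrgob" -> "qkujre" -> "smwltg"

"kli"; "znueplpm"; "smwltg"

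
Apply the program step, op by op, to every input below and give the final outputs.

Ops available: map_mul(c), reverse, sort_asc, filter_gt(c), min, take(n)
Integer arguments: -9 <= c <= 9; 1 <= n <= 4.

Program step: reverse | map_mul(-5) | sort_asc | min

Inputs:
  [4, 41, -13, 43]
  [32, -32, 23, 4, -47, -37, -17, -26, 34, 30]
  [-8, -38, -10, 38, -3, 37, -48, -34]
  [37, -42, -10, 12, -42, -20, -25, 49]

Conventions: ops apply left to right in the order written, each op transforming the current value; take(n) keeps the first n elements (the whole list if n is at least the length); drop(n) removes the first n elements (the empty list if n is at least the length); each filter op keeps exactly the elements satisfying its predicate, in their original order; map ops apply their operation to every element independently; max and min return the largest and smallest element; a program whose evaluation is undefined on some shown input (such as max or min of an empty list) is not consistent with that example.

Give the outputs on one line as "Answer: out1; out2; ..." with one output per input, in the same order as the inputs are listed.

-215; -170; -190; -245

Execution, op by op:
  [4, 41, -13, 43] -> [43, -13, 41, 4] -> [-215, 65, -205, -20] -> [-215, -205, -20, 65] -> -215
  [32, -32, 23, 4, -47, -37, -17, -26, 34, 30] -> [30, 34, -26, -17, -37, -47, 4, 23, -32, 32] -> [-150, -170, 130, 85, 185, 235, -20, -115, 160, -160] -> [-170, -160, -150, -115, -20, 85, 130, 160, 185, 235] -> -170
  [-8, -38, -10, 38, -3, 37, -48, -34] -> [-34, -48, 37, -3, 38, -10, -38, -8] -> [170, 240, -185, 15, -190, 50, 190, 40] -> [-190, -185, 15, 40, 50, 170, 190, 240] -> -190
  [37, -42, -10, 12, -42, -20, -25, 49] -> [49, -25, -20, -42, 12, -10, -42, 37] -> [-245, 125, 100, 210, -60, 50, 210, -185] -> [-245, -185, -60, 50, 100, 125, 210, 210] -> -245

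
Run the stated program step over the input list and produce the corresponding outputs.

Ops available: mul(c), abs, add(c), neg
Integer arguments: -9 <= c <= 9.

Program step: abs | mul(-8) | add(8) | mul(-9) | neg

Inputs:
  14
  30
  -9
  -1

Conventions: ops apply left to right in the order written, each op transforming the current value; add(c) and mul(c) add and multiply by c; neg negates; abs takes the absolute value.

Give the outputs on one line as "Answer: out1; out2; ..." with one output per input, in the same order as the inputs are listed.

Execution, op by op:
  14 -> 14 -> -112 -> -104 -> 936 -> -936
  30 -> 30 -> -240 -> -232 -> 2088 -> -2088
  -9 -> 9 -> -72 -> -64 -> 576 -> -576
  -1 -> 1 -> -8 -> 0 -> 0 -> 0

-936; -2088; -576; 0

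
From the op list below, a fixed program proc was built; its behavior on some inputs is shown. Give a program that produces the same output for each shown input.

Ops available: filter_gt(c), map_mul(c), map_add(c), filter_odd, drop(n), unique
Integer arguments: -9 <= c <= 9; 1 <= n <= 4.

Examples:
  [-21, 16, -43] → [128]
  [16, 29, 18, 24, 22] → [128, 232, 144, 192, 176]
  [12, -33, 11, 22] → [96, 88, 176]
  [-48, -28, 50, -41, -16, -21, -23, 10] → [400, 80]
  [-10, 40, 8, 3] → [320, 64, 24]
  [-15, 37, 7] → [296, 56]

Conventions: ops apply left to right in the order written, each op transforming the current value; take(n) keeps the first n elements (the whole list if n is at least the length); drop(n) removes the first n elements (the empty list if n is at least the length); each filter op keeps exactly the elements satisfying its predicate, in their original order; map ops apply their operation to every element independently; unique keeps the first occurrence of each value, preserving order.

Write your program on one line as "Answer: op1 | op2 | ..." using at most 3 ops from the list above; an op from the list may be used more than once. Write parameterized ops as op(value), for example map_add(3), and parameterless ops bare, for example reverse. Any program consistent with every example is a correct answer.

map_mul(8) | filter_gt(-2)

Check, running the answer program on each example:
  [-21, 16, -43] -> [-168, 128, -344] -> [128]
  [16, 29, 18, 24, 22] -> [128, 232, 144, 192, 176] -> [128, 232, 144, 192, 176]
  [12, -33, 11, 22] -> [96, -264, 88, 176] -> [96, 88, 176]
  [-48, -28, 50, -41, -16, -21, -23, 10] -> [-384, -224, 400, -328, -128, -168, -184, 80] -> [400, 80]
  [-10, 40, 8, 3] -> [-80, 320, 64, 24] -> [320, 64, 24]
  [-15, 37, 7] -> [-120, 296, 56] -> [296, 56]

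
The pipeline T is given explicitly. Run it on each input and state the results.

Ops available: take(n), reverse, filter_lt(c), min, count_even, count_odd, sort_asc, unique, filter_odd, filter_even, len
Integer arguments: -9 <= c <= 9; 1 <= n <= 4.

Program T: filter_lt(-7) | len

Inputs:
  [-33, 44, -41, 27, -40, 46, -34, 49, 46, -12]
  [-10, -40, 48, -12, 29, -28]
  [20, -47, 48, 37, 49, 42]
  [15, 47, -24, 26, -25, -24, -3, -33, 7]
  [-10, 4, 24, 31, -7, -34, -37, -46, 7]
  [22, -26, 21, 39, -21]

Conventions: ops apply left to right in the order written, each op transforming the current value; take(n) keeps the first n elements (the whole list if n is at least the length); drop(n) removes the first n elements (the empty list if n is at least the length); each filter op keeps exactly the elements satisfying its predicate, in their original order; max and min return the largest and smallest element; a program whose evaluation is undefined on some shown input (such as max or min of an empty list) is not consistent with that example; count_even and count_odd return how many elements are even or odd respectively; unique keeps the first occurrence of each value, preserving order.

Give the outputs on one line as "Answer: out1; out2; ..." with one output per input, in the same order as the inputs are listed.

5; 4; 1; 4; 4; 2

Execution, op by op:
  [-33, 44, -41, 27, -40, 46, -34, 49, 46, -12] -> [-33, -41, -40, -34, -12] -> 5
  [-10, -40, 48, -12, 29, -28] -> [-10, -40, -12, -28] -> 4
  [20, -47, 48, 37, 49, 42] -> [-47] -> 1
  [15, 47, -24, 26, -25, -24, -3, -33, 7] -> [-24, -25, -24, -33] -> 4
  [-10, 4, 24, 31, -7, -34, -37, -46, 7] -> [-10, -34, -37, -46] -> 4
  [22, -26, 21, 39, -21] -> [-26, -21] -> 2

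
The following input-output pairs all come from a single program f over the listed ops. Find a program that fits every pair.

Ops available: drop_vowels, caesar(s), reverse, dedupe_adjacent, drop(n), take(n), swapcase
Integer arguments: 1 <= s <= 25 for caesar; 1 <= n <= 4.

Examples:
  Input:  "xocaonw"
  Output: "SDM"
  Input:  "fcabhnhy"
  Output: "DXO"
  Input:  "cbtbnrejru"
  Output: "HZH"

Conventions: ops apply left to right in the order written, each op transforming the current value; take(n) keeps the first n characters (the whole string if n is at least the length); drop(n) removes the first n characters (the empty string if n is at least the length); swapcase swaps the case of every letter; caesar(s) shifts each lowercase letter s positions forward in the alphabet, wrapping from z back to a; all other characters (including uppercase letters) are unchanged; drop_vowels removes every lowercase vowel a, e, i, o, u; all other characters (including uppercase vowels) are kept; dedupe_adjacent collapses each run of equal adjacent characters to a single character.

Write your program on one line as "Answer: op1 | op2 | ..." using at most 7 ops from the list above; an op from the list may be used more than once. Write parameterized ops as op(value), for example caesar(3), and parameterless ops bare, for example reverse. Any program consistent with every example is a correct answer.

reverse | drop_vowels | take(3) | reverse | caesar(16) | swapcase

Check, running the answer program on each example:
  "xocaonw" -> "wnoacox" -> "wncx" -> "wnc" -> "cnw" -> "sdm" -> "SDM"
  "fcabhnhy" -> "yhnhbacf" -> "yhnhbcf" -> "yhn" -> "nhy" -> "dxo" -> "DXO"
  "cbtbnrejru" -> "urjernbtbc" -> "rjrnbtbc" -> "rjr" -> "rjr" -> "hzh" -> "HZH"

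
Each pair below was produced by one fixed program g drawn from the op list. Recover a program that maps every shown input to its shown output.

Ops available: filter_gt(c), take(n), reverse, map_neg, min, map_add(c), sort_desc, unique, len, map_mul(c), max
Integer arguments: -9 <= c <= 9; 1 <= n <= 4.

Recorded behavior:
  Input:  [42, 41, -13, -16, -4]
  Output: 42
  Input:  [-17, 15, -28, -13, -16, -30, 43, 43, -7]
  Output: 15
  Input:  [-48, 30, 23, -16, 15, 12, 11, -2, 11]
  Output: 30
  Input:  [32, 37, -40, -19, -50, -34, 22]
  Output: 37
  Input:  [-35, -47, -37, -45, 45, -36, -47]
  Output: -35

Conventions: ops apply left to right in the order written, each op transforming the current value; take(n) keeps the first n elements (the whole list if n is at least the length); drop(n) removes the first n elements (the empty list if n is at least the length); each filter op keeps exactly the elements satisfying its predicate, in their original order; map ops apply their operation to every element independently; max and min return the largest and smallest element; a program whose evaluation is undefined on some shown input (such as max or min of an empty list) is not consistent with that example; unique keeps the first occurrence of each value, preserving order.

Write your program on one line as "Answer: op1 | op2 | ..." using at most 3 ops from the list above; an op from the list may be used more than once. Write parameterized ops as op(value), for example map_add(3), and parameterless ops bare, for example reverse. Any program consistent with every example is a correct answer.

take(4) | max

Check, running the answer program on each example:
  [42, 41, -13, -16, -4] -> [42, 41, -13, -16] -> 42
  [-17, 15, -28, -13, -16, -30, 43, 43, -7] -> [-17, 15, -28, -13] -> 15
  [-48, 30, 23, -16, 15, 12, 11, -2, 11] -> [-48, 30, 23, -16] -> 30
  [32, 37, -40, -19, -50, -34, 22] -> [32, 37, -40, -19] -> 37
  [-35, -47, -37, -45, 45, -36, -47] -> [-35, -47, -37, -45] -> -35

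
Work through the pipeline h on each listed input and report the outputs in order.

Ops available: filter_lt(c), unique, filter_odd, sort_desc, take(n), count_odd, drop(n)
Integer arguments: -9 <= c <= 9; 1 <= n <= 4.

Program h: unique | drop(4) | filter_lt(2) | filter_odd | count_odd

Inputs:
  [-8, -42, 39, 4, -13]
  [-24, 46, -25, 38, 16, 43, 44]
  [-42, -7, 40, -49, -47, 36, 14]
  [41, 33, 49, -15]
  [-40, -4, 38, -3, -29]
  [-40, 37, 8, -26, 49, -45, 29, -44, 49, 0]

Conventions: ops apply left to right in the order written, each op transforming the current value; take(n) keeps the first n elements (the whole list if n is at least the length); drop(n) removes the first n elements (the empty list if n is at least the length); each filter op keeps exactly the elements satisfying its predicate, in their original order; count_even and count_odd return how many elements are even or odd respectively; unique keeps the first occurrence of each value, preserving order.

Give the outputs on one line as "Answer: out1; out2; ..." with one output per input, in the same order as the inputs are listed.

1; 0; 1; 0; 1; 1

Execution, op by op:
  [-8, -42, 39, 4, -13] -> [-8, -42, 39, 4, -13] -> [-13] -> [-13] -> [-13] -> 1
  [-24, 46, -25, 38, 16, 43, 44] -> [-24, 46, -25, 38, 16, 43, 44] -> [16, 43, 44] -> [] -> [] -> 0
  [-42, -7, 40, -49, -47, 36, 14] -> [-42, -7, 40, -49, -47, 36, 14] -> [-47, 36, 14] -> [-47] -> [-47] -> 1
  [41, 33, 49, -15] -> [41, 33, 49, -15] -> [] -> [] -> [] -> 0
  [-40, -4, 38, -3, -29] -> [-40, -4, 38, -3, -29] -> [-29] -> [-29] -> [-29] -> 1
  [-40, 37, 8, -26, 49, -45, 29, -44, 49, 0] -> [-40, 37, 8, -26, 49, -45, 29, -44, 0] -> [49, -45, 29, -44, 0] -> [-45, -44, 0] -> [-45] -> 1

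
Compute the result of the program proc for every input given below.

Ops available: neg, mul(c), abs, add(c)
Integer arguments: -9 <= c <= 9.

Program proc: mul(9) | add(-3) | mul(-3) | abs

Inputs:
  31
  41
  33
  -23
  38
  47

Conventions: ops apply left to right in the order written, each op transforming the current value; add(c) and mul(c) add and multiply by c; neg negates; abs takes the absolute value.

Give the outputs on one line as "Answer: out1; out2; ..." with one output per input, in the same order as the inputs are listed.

Execution, op by op:
  31 -> 279 -> 276 -> -828 -> 828
  41 -> 369 -> 366 -> -1098 -> 1098
  33 -> 297 -> 294 -> -882 -> 882
  -23 -> -207 -> -210 -> 630 -> 630
  38 -> 342 -> 339 -> -1017 -> 1017
  47 -> 423 -> 420 -> -1260 -> 1260

828; 1098; 882; 630; 1017; 1260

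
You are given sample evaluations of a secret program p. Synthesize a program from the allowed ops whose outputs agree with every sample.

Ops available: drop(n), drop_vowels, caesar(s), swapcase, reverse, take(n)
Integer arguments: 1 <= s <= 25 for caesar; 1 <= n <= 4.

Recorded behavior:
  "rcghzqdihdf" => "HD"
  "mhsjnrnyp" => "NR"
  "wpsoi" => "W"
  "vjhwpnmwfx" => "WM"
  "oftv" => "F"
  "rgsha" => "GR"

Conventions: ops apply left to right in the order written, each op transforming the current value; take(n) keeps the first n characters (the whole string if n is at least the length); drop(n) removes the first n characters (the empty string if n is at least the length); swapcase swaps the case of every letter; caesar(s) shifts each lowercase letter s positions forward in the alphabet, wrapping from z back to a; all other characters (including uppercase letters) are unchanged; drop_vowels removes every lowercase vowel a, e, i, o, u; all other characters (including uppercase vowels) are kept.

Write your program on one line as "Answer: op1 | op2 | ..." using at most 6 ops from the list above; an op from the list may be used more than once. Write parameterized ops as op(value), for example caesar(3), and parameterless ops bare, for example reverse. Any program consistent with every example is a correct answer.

drop_vowels | reverse | take(4) | drop(2) | swapcase

Check, running the answer program on each example:
  "rcghzqdihdf" -> "rcghzqdhdf" -> "fdhdqzhgcr" -> "fdhd" -> "hd" -> "HD"
  "mhsjnrnyp" -> "mhsjnrnyp" -> "pynrnjshm" -> "pynr" -> "nr" -> "NR"
  "wpsoi" -> "wps" -> "spw" -> "spw" -> "w" -> "W"
  "vjhwpnmwfx" -> "vjhwpnmwfx" -> "xfwmnpwhjv" -> "xfwm" -> "wm" -> "WM"
  "oftv" -> "ftv" -> "vtf" -> "vtf" -> "f" -> "F"
  "rgsha" -> "rgsh" -> "hsgr" -> "hsgr" -> "gr" -> "GR"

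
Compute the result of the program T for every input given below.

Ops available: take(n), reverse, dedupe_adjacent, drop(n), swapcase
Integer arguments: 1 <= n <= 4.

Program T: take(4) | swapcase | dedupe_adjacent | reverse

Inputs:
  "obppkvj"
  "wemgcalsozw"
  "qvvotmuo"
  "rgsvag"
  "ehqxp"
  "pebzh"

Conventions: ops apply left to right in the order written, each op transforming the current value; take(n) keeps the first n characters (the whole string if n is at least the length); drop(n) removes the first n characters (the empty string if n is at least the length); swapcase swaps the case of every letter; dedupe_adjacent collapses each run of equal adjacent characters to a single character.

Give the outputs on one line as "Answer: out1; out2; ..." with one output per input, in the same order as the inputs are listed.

Execution, op by op:
  "obppkvj" -> "obpp" -> "OBPP" -> "OBP" -> "PBO"
  "wemgcalsozw" -> "wemg" -> "WEMG" -> "WEMG" -> "GMEW"
  "qvvotmuo" -> "qvvo" -> "QVVO" -> "QVO" -> "OVQ"
  "rgsvag" -> "rgsv" -> "RGSV" -> "RGSV" -> "VSGR"
  "ehqxp" -> "ehqx" -> "EHQX" -> "EHQX" -> "XQHE"
  "pebzh" -> "pebz" -> "PEBZ" -> "PEBZ" -> "ZBEP"

"PBO"; "GMEW"; "OVQ"; "VSGR"; "XQHE"; "ZBEP"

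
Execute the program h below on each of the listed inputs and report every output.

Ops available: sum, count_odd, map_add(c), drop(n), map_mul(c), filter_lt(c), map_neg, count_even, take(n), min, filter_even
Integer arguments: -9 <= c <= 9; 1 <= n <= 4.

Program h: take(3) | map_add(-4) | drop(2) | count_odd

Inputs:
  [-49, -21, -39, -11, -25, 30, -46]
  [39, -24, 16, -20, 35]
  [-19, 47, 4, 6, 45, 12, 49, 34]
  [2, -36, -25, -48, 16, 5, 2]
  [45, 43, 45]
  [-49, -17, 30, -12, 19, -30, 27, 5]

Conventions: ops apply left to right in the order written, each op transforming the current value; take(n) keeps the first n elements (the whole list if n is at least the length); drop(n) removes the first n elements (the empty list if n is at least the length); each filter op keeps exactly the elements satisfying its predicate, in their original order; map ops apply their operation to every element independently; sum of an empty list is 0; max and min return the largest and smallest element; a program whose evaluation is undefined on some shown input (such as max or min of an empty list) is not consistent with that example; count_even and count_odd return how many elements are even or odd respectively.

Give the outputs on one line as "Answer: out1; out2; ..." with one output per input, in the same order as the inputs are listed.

Execution, op by op:
  [-49, -21, -39, -11, -25, 30, -46] -> [-49, -21, -39] -> [-53, -25, -43] -> [-43] -> 1
  [39, -24, 16, -20, 35] -> [39, -24, 16] -> [35, -28, 12] -> [12] -> 0
  [-19, 47, 4, 6, 45, 12, 49, 34] -> [-19, 47, 4] -> [-23, 43, 0] -> [0] -> 0
  [2, -36, -25, -48, 16, 5, 2] -> [2, -36, -25] -> [-2, -40, -29] -> [-29] -> 1
  [45, 43, 45] -> [45, 43, 45] -> [41, 39, 41] -> [41] -> 1
  [-49, -17, 30, -12, 19, -30, 27, 5] -> [-49, -17, 30] -> [-53, -21, 26] -> [26] -> 0

1; 0; 0; 1; 1; 0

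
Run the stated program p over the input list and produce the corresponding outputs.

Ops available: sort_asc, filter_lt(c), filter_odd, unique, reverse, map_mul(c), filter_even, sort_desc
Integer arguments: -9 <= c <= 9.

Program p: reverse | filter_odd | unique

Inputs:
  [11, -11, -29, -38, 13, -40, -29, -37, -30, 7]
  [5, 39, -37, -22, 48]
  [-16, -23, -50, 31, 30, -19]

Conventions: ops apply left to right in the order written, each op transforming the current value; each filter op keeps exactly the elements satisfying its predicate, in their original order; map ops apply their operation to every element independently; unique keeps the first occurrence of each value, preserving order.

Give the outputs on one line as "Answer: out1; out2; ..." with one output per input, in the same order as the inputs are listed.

[7, -37, -29, 13, -11, 11]; [-37, 39, 5]; [-19, 31, -23]

Execution, op by op:
  [11, -11, -29, -38, 13, -40, -29, -37, -30, 7] -> [7, -30, -37, -29, -40, 13, -38, -29, -11, 11] -> [7, -37, -29, 13, -29, -11, 11] -> [7, -37, -29, 13, -11, 11]
  [5, 39, -37, -22, 48] -> [48, -22, -37, 39, 5] -> [-37, 39, 5] -> [-37, 39, 5]
  [-16, -23, -50, 31, 30, -19] -> [-19, 30, 31, -50, -23, -16] -> [-19, 31, -23] -> [-19, 31, -23]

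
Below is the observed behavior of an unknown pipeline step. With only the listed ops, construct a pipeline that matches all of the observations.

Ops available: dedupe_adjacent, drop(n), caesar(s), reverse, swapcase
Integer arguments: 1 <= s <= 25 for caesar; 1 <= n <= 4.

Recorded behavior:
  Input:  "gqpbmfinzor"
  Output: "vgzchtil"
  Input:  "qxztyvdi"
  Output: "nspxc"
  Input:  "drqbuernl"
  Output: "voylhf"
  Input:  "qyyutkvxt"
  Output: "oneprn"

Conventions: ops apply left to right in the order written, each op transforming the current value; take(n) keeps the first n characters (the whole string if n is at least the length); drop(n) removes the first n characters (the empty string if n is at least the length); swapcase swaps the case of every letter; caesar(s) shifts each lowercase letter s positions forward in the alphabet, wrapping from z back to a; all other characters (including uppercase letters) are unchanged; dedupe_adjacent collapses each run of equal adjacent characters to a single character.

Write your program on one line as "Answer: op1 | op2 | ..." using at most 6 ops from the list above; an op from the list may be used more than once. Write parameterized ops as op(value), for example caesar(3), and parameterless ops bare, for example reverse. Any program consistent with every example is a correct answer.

drop(1) | drop(2) | reverse | caesar(20) | reverse

Check, running the answer program on each example:
  "gqpbmfinzor" -> "qpbmfinzor" -> "bmfinzor" -> "roznifmb" -> "lithczgv" -> "vgzchtil"
  "qxztyvdi" -> "xztyvdi" -> "tyvdi" -> "idvyt" -> "cxpsn" -> "nspxc"
  "drqbuernl" -> "rqbuernl" -> "buernl" -> "lnreub" -> "fhlyov" -> "voylhf"
  "qyyutkvxt" -> "yyutkvxt" -> "utkvxt" -> "txvktu" -> "nrpeno" -> "oneprn"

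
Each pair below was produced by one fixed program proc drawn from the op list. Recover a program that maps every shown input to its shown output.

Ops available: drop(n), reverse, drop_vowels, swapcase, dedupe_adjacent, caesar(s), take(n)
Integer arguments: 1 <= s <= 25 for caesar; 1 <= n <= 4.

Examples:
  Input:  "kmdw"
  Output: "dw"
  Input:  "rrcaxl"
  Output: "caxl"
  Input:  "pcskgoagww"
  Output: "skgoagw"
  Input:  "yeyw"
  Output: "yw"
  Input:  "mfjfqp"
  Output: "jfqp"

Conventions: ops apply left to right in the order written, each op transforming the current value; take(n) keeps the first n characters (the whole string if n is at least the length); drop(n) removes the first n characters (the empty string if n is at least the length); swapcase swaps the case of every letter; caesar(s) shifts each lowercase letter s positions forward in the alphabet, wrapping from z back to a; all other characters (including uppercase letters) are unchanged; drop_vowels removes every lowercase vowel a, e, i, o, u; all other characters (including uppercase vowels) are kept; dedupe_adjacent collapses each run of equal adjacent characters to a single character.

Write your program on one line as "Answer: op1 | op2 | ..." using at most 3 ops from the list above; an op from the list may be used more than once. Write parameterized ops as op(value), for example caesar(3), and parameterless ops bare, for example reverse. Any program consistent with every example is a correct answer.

drop(2) | dedupe_adjacent

Check, running the answer program on each example:
  "kmdw" -> "dw" -> "dw"
  "rrcaxl" -> "caxl" -> "caxl"
  "pcskgoagww" -> "skgoagww" -> "skgoagw"
  "yeyw" -> "yw" -> "yw"
  "mfjfqp" -> "jfqp" -> "jfqp"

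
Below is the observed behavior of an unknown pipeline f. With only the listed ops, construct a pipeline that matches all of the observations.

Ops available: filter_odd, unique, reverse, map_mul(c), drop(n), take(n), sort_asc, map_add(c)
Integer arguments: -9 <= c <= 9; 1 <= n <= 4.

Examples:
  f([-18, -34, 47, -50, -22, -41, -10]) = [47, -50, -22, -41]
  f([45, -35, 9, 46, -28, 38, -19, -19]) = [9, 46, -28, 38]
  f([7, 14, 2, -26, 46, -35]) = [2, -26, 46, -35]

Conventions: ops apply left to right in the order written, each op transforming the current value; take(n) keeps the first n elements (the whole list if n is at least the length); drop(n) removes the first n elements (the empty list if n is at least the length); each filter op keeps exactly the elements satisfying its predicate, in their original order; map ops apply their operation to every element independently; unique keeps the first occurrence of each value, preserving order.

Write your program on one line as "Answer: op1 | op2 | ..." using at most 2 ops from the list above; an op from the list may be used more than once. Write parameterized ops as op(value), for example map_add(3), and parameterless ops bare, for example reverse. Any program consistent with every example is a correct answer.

drop(2) | take(4)

Check, running the answer program on each example:
  [-18, -34, 47, -50, -22, -41, -10] -> [47, -50, -22, -41, -10] -> [47, -50, -22, -41]
  [45, -35, 9, 46, -28, 38, -19, -19] -> [9, 46, -28, 38, -19, -19] -> [9, 46, -28, 38]
  [7, 14, 2, -26, 46, -35] -> [2, -26, 46, -35] -> [2, -26, 46, -35]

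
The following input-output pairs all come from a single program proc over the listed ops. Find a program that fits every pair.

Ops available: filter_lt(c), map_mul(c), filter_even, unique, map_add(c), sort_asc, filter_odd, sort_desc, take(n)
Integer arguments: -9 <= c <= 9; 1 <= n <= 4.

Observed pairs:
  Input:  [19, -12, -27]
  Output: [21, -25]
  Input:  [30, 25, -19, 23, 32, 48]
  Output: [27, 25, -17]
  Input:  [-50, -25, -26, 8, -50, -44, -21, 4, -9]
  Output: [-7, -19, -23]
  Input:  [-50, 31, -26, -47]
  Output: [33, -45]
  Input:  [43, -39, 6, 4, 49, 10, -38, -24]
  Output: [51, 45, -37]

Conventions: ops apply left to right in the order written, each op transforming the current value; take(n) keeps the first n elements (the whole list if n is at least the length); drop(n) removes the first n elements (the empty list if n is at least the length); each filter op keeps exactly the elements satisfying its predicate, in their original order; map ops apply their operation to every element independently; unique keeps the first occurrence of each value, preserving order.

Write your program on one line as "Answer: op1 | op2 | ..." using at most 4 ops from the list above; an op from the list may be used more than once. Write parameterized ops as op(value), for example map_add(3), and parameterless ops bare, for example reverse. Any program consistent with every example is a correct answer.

sort_desc | map_add(3) | map_add(-1) | filter_odd

Check, running the answer program on each example:
  [19, -12, -27] -> [19, -12, -27] -> [22, -9, -24] -> [21, -10, -25] -> [21, -25]
  [30, 25, -19, 23, 32, 48] -> [48, 32, 30, 25, 23, -19] -> [51, 35, 33, 28, 26, -16] -> [50, 34, 32, 27, 25, -17] -> [27, 25, -17]
  [-50, -25, -26, 8, -50, -44, -21, 4, -9] -> [8, 4, -9, -21, -25, -26, -44, -50, -50] -> [11, 7, -6, -18, -22, -23, -41, -47, -47] -> [10, 6, -7, -19, -23, -24, -42, -48, -48] -> [-7, -19, -23]
  [-50, 31, -26, -47] -> [31, -26, -47, -50] -> [34, -23, -44, -47] -> [33, -24, -45, -48] -> [33, -45]
  [43, -39, 6, 4, 49, 10, -38, -24] -> [49, 43, 10, 6, 4, -24, -38, -39] -> [52, 46, 13, 9, 7, -21, -35, -36] -> [51, 45, 12, 8, 6, -22, -36, -37] -> [51, 45, -37]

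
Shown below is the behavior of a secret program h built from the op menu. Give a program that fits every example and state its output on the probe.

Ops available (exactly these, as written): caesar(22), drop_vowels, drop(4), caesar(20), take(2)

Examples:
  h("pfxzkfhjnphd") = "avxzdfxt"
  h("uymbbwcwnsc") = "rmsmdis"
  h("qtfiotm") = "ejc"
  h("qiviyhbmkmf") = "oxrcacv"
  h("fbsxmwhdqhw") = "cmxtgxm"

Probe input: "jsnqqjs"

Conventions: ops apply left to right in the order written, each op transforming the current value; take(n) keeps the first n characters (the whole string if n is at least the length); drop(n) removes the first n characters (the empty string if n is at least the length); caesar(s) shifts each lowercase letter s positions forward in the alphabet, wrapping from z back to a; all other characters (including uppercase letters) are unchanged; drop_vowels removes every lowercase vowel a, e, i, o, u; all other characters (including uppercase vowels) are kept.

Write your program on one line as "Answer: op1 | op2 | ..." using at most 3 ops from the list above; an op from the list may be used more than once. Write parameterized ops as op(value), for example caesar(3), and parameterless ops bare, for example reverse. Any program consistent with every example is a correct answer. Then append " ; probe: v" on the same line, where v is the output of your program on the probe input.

drop(4) | caesar(20) | caesar(22) ; probe: "gzi"

Check, running the answer program on each example:
  "pfxzkfhjnphd" -> "kfhjnphd" -> "ezbdhjbx" -> "avxzdfxt"
  "uymbbwcwnsc" -> "bwcwnsc" -> "vqwqhmw" -> "rmsmdis"
  "qtfiotm" -> "otm" -> "ing" -> "ejc"
  "qiviyhbmkmf" -> "yhbmkmf" -> "sbvgegz" -> "oxrcacv"
  "fbsxmwhdqhw" -> "mwhdqhw" -> "gqbxkbq" -> "cmxtgxm"
  probe: "jsnqqjs" -> "qjs" -> "kdm" -> "gzi"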